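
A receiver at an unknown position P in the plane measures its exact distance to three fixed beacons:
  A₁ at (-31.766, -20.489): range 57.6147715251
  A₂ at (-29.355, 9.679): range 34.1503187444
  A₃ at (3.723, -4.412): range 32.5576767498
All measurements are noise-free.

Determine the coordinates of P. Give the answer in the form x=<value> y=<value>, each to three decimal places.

x=-0.457 y=27.876

eq1: (x + 31.766)² + (y + 20.489)² = 57.6147715251²
eq2: (x + 29.355)² + (y − 9.679)² = 34.1503187444²
eq3: (x − 3.723)² + (y + 4.412)² = 32.5576767498²
eq3−eq2, eq3−eq1 (x²,y² cancel):
  -66.156·x + 28.182·y = 815.830638
  -70.978·x − 32.154·y = -863.908179
det = -66.156·-32.154 − 28.182·-70.978 = 4127.482020
x = (815.830638·-32.154 − 28.182·-863.908179) / 4127.482020 = -0.456830
y = (-66.156·-863.908179 − 815.830638·-70.978) / 4127.482020 = 27.876254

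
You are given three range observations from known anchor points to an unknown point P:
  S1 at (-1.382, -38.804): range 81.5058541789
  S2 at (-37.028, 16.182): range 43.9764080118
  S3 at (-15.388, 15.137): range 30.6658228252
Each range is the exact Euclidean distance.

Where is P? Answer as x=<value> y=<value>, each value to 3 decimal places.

eq1: (x + 1.382)² + (y + 38.804)² = 81.5058541789²
eq2: (x + 37.028)² + (y − 16.182)² = 43.9764080118²
eq3: (x + 15.388)² + (y − 15.137)² = 30.6658228252²
eq3−eq1, eq3−eq2 (x²,y² cancel):
  28.012·x − 107.882·y = -4661.070549
  -43.280·x + 2.090·y = 173.478823
det = 28.012·2.090 − -107.882·-43.280 = -4610.587880
x = (-4661.070549·2.090 − -107.882·173.478823) / -4610.587880 = -1.946304
y = (28.012·173.478823 − -4661.070549·-43.280) / -4610.587880 = 42.699901

x=-1.946 y=42.700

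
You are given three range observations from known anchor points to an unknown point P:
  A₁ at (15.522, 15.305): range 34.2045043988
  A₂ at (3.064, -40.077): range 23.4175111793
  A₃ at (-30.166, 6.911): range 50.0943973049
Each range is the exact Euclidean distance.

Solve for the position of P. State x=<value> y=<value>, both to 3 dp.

eq1: (x − 15.522)² + (y − 15.305)² = 34.2045043988²
eq2: (x − 3.064)² + (y + 40.077)² = 23.4175111793²
eq3: (x + 30.166)² + (y − 6.911)² = 50.0943973049²
eq3−eq1, eq3−eq2 (x²,y² cancel):
  91.376·x + 16.788·y = 856.926552
  66.460·x − 93.976·y = 2618.873360
det = 91.376·-93.976 − 16.788·66.460 = -9702.881456
x = (856.926552·-93.976 − 16.788·2618.873360) / -9702.881456 = 12.830846
y = (91.376·2618.873360 − 856.926552·66.460) / -9702.881456 = -18.793472

x=12.831 y=-18.793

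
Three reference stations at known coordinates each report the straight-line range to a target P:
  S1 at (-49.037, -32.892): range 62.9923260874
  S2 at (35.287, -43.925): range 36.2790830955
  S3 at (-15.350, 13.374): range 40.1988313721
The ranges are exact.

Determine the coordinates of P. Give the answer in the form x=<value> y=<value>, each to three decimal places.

x=11.738 y=-16.327

eq1: (x + 49.037)² + (y + 32.892)² = 62.9923260874²
eq2: (x − 35.287)² + (y + 43.925)² = 36.2790830955²
eq3: (x + 15.350)² + (y − 13.374)² = 40.1988313721²
eq1−eq3, eq1−eq2 (x²,y² cancel):
  67.374·x + 92.532·y = -719.937555
  168.648·x − 22.066·y = 2339.928237
det = 67.374·-22.066 − 92.532·168.648 = -17092.011420
x = (-719.937555·-22.066 − 92.532·2339.928237) / -17092.011420 = 11.738355
y = (67.374·2339.928237 − -719.937555·168.648) / -17092.011420 = -16.327297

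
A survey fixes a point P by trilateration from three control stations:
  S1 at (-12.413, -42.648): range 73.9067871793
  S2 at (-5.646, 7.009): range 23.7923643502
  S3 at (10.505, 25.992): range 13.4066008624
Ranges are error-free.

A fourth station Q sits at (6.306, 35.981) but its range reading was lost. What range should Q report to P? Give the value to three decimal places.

10.022

eq1: (x + 12.413)² + (y + 42.648)² = 73.9067871793²
eq2: (x + 5.646)² + (y − 7.009)² = 23.7923643502²
eq3: (x − 10.505)² + (y − 25.992)² = 13.4066008624²
eq1−eq3, eq1−eq2 (x²,y² cancel):
  45.836·x + 137.280·y = 4095.480860
  13.534·x + 99.314·y = 3004.205514
det = 45.836·99.314 − 137.280·13.534 = 2694.208984
x = (4095.480860·99.314 − 137.280·3004.205514) / 2694.208984 = -2.107760
y = (45.836·3004.205514 − 4095.480860·13.534) / 2694.208984 = 30.536802
|P − Q| = √((-2.107760 − 6.306)² + (30.536802 − 35.981)²) = 10.021510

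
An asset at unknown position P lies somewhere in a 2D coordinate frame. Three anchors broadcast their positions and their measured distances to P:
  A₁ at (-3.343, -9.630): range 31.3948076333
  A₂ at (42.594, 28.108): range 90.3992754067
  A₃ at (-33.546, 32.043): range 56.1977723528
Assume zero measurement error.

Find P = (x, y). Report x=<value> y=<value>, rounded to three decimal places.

x=-31.201 y=-24.106

eq1: (x + 3.343)² + (y + 9.630)² = 31.3948076333²
eq2: (x − 42.594)² + (y − 28.108)² = 90.3992754067²
eq3: (x + 33.546)² + (y − 32.043)² = 56.1977723528²
eq3−eq2, eq3−eq1 (x²,y² cancel):
  152.280·x − 7.870·y = -4561.618842
  60.406·x − 83.346·y = 124.380255
det = 152.280·-83.346 − -7.870·60.406 = -12216.533660
x = (-4561.618842·-83.346 − -7.870·124.380255) / -12216.533660 = -31.201286
y = (152.280·124.380255 − -4561.618842·60.406) / -12216.533660 = -24.105837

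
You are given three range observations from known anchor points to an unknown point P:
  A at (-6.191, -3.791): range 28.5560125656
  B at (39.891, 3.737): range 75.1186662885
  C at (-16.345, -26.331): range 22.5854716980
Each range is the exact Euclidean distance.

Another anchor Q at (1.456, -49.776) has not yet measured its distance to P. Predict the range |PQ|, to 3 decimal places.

51.712

eq1: (x + 6.191)² + (y + 3.791)² = 28.5560125656²
eq2: (x − 39.891)² + (y − 3.737)² = 75.1186662885²
eq3: (x + 16.345)² + (y + 26.331)² = 22.5854716980²
eq3−eq1, eq3−eq2 (x²,y² cancel):
  20.308·x + 45.080·y = -1213.122746
  112.472·x + 60.136·y = -4487.934029
det = 20.308·60.136 − 45.080·112.472 = -3848.995872
x = (-1213.122746·60.136 − 45.080·-4487.934029) / -3848.995872 = -33.609731
y = (20.308·-4487.934029 − -1213.122746·112.472) / -3848.995872 = -11.769661
|P − Q| = √((-33.609731 − 1.456)² + (-11.769661 − -49.776)²) = 51.711578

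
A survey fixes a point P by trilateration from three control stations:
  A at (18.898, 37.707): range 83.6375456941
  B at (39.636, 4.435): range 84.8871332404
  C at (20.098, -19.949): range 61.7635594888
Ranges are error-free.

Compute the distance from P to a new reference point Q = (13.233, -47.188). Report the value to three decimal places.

eq1: (x − 18.898)² + (y − 37.707)² = 83.6375456941²
eq2: (x − 39.636)² + (y − 4.435)² = 84.8871332404²
eq3: (x − 20.098)² + (y + 19.949)² = 61.7635594888²
eq3−eq1, eq3−eq2 (x²,y² cancel):
  -2.400·x + 115.312·y = -2203.441721
  39.076·x + 48.768·y = -2602.298593
det = -2.400·48.768 − 115.312·39.076 = -4622.974912
x = (-2203.441721·48.768 − 115.312·-2602.298593) / -4622.974912 = -41.665554
y = (-2.400·-2602.298593 − -2203.441721·39.076) / -4622.974912 = -19.975710
|P − Q| = √((-41.665554 − 13.233)² + (-19.975710 − -47.188)²) = 61.272832

61.273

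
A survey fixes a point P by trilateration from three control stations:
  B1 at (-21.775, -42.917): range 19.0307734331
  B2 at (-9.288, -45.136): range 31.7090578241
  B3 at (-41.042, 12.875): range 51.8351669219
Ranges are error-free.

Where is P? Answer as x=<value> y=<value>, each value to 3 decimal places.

eq1: (x + 21.775)² + (y + 42.917)² = 19.0307734331²
eq2: (x + 9.288)² + (y + 45.136)² = 31.7090578241²
eq3: (x + 41.042)² + (y − 12.875)² = 51.8351669219²
eq1−eq3, eq1−eq2 (x²,y² cancel):
  -38.534·x + 111.584·y = -2790.522317
  24.974·x − 4.438·y = -835.788085
det = -38.534·-4.438 − 111.584·24.974 = -2615.684924
x = (-2790.522317·-4.438 − 111.584·-835.788085) / -2615.684924 = -40.389007
y = (-38.534·-835.788085 − -2790.522317·24.974) / -2615.684924 = -38.956054

x=-40.389 y=-38.956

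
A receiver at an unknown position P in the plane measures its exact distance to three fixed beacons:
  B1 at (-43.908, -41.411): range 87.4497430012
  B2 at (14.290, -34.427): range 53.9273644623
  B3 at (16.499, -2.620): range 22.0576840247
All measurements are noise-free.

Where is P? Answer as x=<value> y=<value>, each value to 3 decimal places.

x=19.043 y=19.291

eq1: (x + 43.908)² + (y + 41.411)² = 87.4497430012²
eq2: (x − 14.290)² + (y + 34.427)² = 53.9273644623²
eq3: (x − 16.499)² + (y + 2.620)² = 22.0576840247²
eq1−eq2, eq1−eq3 (x²,y² cancel):
  116.396·x + 13.968·y = 2485.935957
  120.814·x + 77.582·y = 3797.214142
det = 116.396·77.582 − 13.968·120.814 = 7342.704520
x = (2485.935957·77.582 − 13.968·3797.214142) / 7342.704520 = 19.042629
y = (116.396·3797.214142 − 2485.935957·120.814) / 7342.704520 = 19.290531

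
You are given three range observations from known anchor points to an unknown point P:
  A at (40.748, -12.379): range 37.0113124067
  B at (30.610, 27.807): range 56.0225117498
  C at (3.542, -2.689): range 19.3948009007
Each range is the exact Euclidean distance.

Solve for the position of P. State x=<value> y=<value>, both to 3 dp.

eq1: (x − 40.748)² + (y + 12.379)² = 37.0113124067²
eq2: (x − 30.610)² + (y − 27.807)² = 56.0225117498²
eq3: (x − 3.542)² + (y + 2.689)² = 19.3948009007²
eq2−eq3, eq2−eq1 (x²,y² cancel):
  -54.136·x − 60.992·y = 1071.938657
  20.276·x − 80.372·y = 1872.122373
det = -54.136·-80.372 − -60.992·20.276 = 5587.692384
x = (1071.938657·-80.372 − -60.992·1872.122373) / 5587.692384 = 5.016496
y = (-54.136·1872.122373 − 1071.938657·20.276) / 5587.692384 = -22.027670

x=5.016 y=-22.028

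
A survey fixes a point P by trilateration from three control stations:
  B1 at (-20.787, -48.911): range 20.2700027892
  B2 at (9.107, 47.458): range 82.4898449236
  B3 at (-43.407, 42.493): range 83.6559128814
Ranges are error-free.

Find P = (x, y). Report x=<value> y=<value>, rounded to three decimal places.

x=-7.909 y=-33.258

eq1: (x + 20.787)² + (y + 48.911)² = 20.2700027892²
eq2: (x − 9.107)² + (y − 47.458)² = 82.4898449236²
eq3: (x + 43.407)² + (y − 42.493)² = 83.6559128814²
eq3−eq2, eq3−eq1 (x²,y² cancel):
  105.028·x + 9.930·y = -1160.886240
  45.240·x − 182.808·y = 5722.001339
det = 105.028·-182.808 − 9.930·45.240 = -19649.191824
x = (-1160.886240·-182.808 − 9.930·5722.001339) / -19649.191824 = -7.908713
y = (105.028·5722.001339 − -1160.886240·45.240) / -19649.191824 = -33.257798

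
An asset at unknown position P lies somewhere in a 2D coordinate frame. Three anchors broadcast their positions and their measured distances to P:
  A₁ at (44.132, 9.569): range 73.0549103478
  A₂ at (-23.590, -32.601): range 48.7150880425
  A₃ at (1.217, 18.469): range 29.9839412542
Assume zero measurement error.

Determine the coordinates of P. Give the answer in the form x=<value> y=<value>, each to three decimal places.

eq1: (x − 44.132)² + (y − 9.569)² = 73.0549103478²
eq2: (x + 23.590)² + (y + 32.601)² = 48.7150880425²
eq3: (x − 1.217)² + (y − 18.469)² = 29.9839412542²
eq1−eq3, eq1−eq2 (x²,y² cancel):
  -85.830·x + 17.800·y = 2741.369058
  -135.444·x − 84.340·y = 2543.974239
det = -85.830·-84.340 − 17.800·-135.444 = 9649.805400
x = (2741.369058·-84.340 − 17.800·2543.974239) / 9649.805400 = -28.652371
y = (-85.830·2543.974239 − 2741.369058·-135.444) / 9649.805400 = 15.850338

x=-28.652 y=15.850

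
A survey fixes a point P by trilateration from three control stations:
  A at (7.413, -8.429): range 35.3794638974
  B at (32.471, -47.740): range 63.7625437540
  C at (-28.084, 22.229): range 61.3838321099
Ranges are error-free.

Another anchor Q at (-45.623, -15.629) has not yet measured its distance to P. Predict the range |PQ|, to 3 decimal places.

84.740

eq1: (x − 7.413)² + (y + 8.429)² = 35.3794638974²
eq2: (x − 32.471)² + (y + 47.740)² = 63.7625437540²
eq3: (x + 28.084)² + (y − 22.229)² = 61.3838321099²
eq2−eq3, eq2−eq1 (x²,y² cancel):
  -121.110·x + 139.938·y = -1752.946803
  -50.116·x + 78.622·y = -393.517311
det = -121.110·78.622 − 139.938·-50.116 = -2508.777612
x = (-1752.946803·78.622 − 139.938·-393.517311) / -2508.777612 = 32.985051
y = (-121.110·-393.517311 − -1752.946803·-50.116) / -2508.777612 = 16.020472
|P − Q| = √((32.985051 − -45.623)² + (16.020472 − -15.629)²) = 84.740278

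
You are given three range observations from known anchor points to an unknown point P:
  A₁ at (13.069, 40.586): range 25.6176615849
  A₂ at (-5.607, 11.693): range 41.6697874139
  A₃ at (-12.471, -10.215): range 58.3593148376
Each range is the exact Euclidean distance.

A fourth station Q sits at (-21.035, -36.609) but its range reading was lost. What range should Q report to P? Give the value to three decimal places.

82.760

eq1: (x − 13.069)² + (y − 40.586)² = 25.6176615849²
eq2: (x + 5.607)² + (y − 11.693)² = 41.6697874139²
eq3: (x + 12.471)² + (y + 10.215)² = 58.3593148376²
eq3−eq2, eq3−eq1 (x²,y² cancel):
  13.728·x + 43.816·y = 1577.731077
  51.080·x + 101.602·y = 4307.695134
det = 13.728·101.602 − 43.816·51.080 = -843.329024
x = (1577.731077·101.602 − 43.816·4307.695134) / -843.329024 = 33.729821
y = (13.728·4307.695134 − 1577.731077·51.080) / -843.329024 = 25.440207
|P − Q| = √((33.729821 − -21.035)² + (25.440207 − -36.609)²) = 82.760435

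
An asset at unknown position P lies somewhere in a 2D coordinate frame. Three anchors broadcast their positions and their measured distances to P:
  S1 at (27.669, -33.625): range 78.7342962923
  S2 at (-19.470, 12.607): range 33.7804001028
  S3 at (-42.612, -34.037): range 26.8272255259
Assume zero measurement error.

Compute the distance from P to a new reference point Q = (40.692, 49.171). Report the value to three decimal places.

eq1: (x − 27.669)² + (y + 33.625)² = 78.7342962923²
eq2: (x + 19.470)² + (y − 12.607)² = 33.7804001028²
eq3: (x + 42.612)² + (y + 34.037)² = 26.8272255259²
eq1−eq3, eq1−eq2 (x²,y² cancel):
  -140.562·x − 0.824·y = 6557.475110
  -94.278·x + 92.464·y = 3699.777145
det = -140.562·92.464 − -0.824·-94.278 = -13074.609840
x = (6557.475110·92.464 − -0.824·3699.777145) / -13074.609840 = -46.607815
y = (-140.562·3699.777145 − 6557.475110·-94.278) / -13074.609840 = -7.509024
|P − Q| = √((-46.607815 − 40.692)² + (-7.509024 − 49.171)²) = 104.085940

104.086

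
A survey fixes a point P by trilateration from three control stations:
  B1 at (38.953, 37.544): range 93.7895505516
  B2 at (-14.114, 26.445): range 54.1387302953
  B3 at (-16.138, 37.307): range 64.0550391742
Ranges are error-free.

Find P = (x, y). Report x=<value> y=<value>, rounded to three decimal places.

eq1: (x − 38.953)² + (y − 37.544)² = 93.7895505516²
eq2: (x + 14.114)² + (y − 26.445)² = 54.1387302953²
eq3: (x + 16.138)² + (y − 37.307)² = 64.0550391742²
eq3−eq1, eq3−eq2 (x²,y² cancel):
  110.182·x + 0.474·y = -3418.790897
  4.048·x − 21.724·y = 418.341654
det = 110.182·-21.724 − 0.474·4.048 = -2395.512520
x = (-3418.790897·-21.724 − 0.474·418.341654) / -2395.512520 = -30.920949
y = (110.182·418.341654 − -3418.790897·4.048) / -2395.512520 = -25.018857

x=-30.921 y=-25.019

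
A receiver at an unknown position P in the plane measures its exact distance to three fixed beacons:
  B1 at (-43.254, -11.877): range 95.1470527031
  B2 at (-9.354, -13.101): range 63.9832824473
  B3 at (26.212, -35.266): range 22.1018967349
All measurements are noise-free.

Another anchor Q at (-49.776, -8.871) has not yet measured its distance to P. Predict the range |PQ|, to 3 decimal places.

eq1: (x + 43.254)² + (y + 11.877)² = 95.1470527031²
eq2: (x + 9.354)² + (y + 13.101)² = 63.9832824473²
eq3: (x − 26.212)² + (y + 35.266)² = 22.1018967349²
eq1−eq3, eq1−eq2 (x²,y² cancel):
  138.932·x − 46.778·y = 8483.255854
  67.800·x − 2.448·y = 3206.263077
det = 138.932·-2.448 − -46.778·67.800 = 2831.442864
x = (8483.255854·-2.448 − -46.778·3206.263077) / 2831.442864 = 45.635943
y = (138.932·3206.263077 − 8483.255854·67.800) / 2831.442864 = -45.811345
|P − Q| = √((45.635943 − -49.776)² + (-45.811345 − -8.871)²) = 102.313381

102.313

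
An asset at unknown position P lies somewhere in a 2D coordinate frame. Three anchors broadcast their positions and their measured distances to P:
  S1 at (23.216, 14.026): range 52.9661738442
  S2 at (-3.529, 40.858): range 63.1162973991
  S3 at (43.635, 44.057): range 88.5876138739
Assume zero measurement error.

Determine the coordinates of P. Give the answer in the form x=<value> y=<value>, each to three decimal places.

eq1: (x − 23.216)² + (y − 14.026)² = 52.9661738442²
eq2: (x + 3.529)² + (y − 40.858)² = 63.1162973991²
eq3: (x − 43.635)² + (y − 44.057)² = 88.5876138739²
eq1−eq3, eq1−eq2 (x²,y² cancel):
  40.838·x + 60.062·y = -1933.028618
  -53.490·x + 53.664·y = -232.132753
det = 40.838·53.664 − 60.062·-53.490 = 5404.246812
x = (-1933.028618·53.664 − 60.062·-232.132753) / 5404.246812 = -16.615024
y = (40.838·-232.132753 − -1933.028618·-53.490) / 5404.246812 = -20.886821

x=-16.615 y=-20.887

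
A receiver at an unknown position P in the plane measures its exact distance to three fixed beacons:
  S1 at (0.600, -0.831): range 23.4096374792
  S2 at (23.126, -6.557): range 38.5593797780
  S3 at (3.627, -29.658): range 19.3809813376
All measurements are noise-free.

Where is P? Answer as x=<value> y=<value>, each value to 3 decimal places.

eq1: (x − 0.600)² + (y + 0.831)² = 23.4096374792²
eq2: (x − 23.126)² + (y + 6.557)² = 38.5593797780²
eq3: (x − 3.627)² + (y + 29.658)² = 19.3809813376²
eq3−eq2, eq3−eq1 (x²,y² cancel):
  38.998·x + 46.202·y = -1426.149299
  -6.054·x + 57.654·y = -1064.090221
det = 38.998·57.654 − 46.202·-6.054 = 2528.097600
x = (-1426.149299·57.654 − 46.202·-1064.090221) / 2528.097600 = -13.077072
y = (38.998·-1064.090221 − -1426.149299·-6.054) / 2528.097600 = -19.829653

x=-13.077 y=-19.830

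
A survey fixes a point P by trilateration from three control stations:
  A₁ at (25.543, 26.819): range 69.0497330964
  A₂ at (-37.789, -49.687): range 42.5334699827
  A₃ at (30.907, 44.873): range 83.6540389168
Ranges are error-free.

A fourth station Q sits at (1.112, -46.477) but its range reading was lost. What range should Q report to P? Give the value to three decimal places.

52.957

eq1: (x − 25.543)² + (y − 26.819)² = 69.0497330964²
eq2: (x + 37.789)² + (y + 49.687)² = 42.5334699827²
eq3: (x − 30.907)² + (y − 44.873)² = 83.6540389168²
eq1−eq3, eq1−eq2 (x²,y² cancel):
  10.728·x + 36.108·y = -633.007418
  -126.664·x − 153.012·y = 5483.872452
det = 10.728·-153.012 − 36.108·-126.664 = 2932.070976
x = (-633.007418·-153.012 − 36.108·5483.872452) / 2932.070976 = -34.499143
y = (10.728·5483.872452 − -633.007418·-126.664) / 2932.070976 = -7.280952
|P − Q| = √((-34.499143 − 1.112)² + (-7.280952 − -46.477)²) = 52.957376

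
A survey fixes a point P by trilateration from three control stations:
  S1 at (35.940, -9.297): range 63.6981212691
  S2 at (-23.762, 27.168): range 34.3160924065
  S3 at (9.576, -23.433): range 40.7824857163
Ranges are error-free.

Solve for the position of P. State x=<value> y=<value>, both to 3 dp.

x=-27.714 y=-6.920

eq1: (x − 35.940)² + (y + 9.297)² = 63.6981212691²
eq2: (x + 23.762)² + (y − 27.168)² = 34.3160924065²
eq3: (x − 9.576)² + (y + 23.433)² = 40.7824857163²
eq2−eq3, eq2−eq1 (x²,y² cancel):
  66.676·x − 101.202·y = -1147.544546
  119.404·x − 72.930·y = -2804.471514
det = 66.676·-72.930 − -101.202·119.404 = 7221.242928
x = (-1147.544546·-72.930 − -101.202·-2804.471514) / 7221.242928 = -27.713747
y = (66.676·-2804.471514 − -1147.544546·119.404) / 7221.242928 = -6.919797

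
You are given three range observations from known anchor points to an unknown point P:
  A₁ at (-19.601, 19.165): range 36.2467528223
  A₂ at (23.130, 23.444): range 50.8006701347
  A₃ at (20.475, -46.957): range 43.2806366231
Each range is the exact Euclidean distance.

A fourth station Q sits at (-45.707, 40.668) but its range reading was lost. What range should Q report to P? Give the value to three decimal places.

66.990

eq1: (x + 19.601)² + (y − 19.165)² = 36.2467528223²
eq2: (x − 23.130)² + (y − 23.444)² = 50.8006701347²
eq3: (x − 20.475)² + (y + 46.957)² = 43.2806366231²
eq1−eq2, eq1−eq3 (x²,y² cancel):
  85.462·x + 8.558·y = -933.759386
  80.152·x − 132.244·y = 1313.302632
det = 85.462·-132.244 − 8.558·80.152 = -11987.777544
x = (-933.759386·-132.244 − 8.558·1313.302632) / -11987.777544 = -9.363273
y = (85.462·1313.302632 − -933.759386·80.152) / -11987.777544 = -15.605908
|P − Q| = √((-9.363273 − -45.707)² + (-15.605908 − 40.668)²) = 66.989695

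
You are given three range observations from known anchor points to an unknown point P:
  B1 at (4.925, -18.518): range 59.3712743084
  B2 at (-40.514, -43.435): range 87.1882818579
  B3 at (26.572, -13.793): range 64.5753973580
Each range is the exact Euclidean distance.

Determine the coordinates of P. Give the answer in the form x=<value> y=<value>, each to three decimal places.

x=-11.112 y=38.646

eq1: (x − 4.925)² + (y + 18.518)² = 59.3712743084²
eq2: (x + 40.514)² + (y + 43.435)² = 87.1882818579²
eq3: (x − 26.572)² + (y + 13.793)² = 64.5753973580²
eq1−eq2, eq1−eq3 (x²,y² cancel):
  -90.878·x − 49.834·y = -916.036808
  43.294·x + 9.450·y = -115.887647
det = -90.878·9.450 − -49.834·43.294 = 1298.716096
x = (-916.036808·9.450 − -49.834·-115.887647) / 1298.716096 = -11.112277
y = (-90.878·-115.887647 − -916.036808·43.294) / 1298.716096 = 38.646272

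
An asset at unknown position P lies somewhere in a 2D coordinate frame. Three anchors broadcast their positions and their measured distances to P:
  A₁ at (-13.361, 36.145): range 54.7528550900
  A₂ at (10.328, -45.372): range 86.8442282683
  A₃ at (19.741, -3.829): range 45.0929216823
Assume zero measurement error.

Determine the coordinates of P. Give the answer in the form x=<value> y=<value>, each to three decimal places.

eq1: (x + 13.361)² + (y − 36.145)² = 54.7528550900²
eq2: (x − 10.328)² + (y + 45.372)² = 86.8442282683²
eq3: (x − 19.741)² + (y + 3.829)² = 45.0929216823²
eq2−eq1, eq2−eq3 (x²,y² cancel):
  -47.378·x + 163.034·y = 3863.736221
  18.826·x + 83.086·y = 3747.630752
det = -47.378·83.086 − 163.034·18.826 = -7005.726592
x = (3863.736221·83.086 − 163.034·3747.630752) / -7005.726592 = 41.390260
y = (-47.378·3747.630752 − 3863.736221·18.826) / -7005.726592 = 35.727051

x=41.390 y=35.727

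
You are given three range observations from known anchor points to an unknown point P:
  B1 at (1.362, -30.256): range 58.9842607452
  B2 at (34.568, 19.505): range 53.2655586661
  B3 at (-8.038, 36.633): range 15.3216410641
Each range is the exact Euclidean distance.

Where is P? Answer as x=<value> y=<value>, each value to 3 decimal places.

eq1: (x − 1.362)² + (y + 30.256)² = 58.9842607452²
eq2: (x − 34.568)² + (y − 19.505)² = 53.2655586661²
eq3: (x + 8.038)² + (y − 36.633)² = 15.3216410641²
eq3−eq2, eq3−eq1 (x²,y² cancel):
  85.212·x − 34.256·y = -2433.661539
  18.800·x − 133.778·y = -3733.695884
det = 85.212·-133.778 − -34.256·18.800 = -10755.478136
x = (-2433.661539·-133.778 − -34.256·-3733.695884) / -10755.478136 = -18.378438
y = (85.212·-3733.695884 − -2433.661539·18.800) / -10755.478136 = 25.326894

x=-18.378 y=25.327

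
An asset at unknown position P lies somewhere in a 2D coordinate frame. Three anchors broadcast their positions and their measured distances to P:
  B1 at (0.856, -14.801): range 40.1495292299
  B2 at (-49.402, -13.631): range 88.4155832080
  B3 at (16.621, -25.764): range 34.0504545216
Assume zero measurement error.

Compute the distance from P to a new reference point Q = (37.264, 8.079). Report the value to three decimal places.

eq1: (x − 0.856)² + (y + 14.801)² = 40.1495292299²
eq2: (x + 49.402)² + (y + 13.631)² = 88.4155832080²
eq3: (x − 16.621)² + (y + 25.764)² = 34.0504545216²
eq2−eq3, eq2−eq1 (x²,y² cancel):
  132.046·x − 24.266·y = 4971.561473
  100.516·x − 2.340·y = 3798.771229
det = 132.046·-2.340 − -24.266·100.516 = 2130.133616
x = (4971.561473·-2.340 − -24.266·3798.771229) / 2130.133616 = 37.813369
y = (132.046·3798.771229 − 4971.561473·100.516) / 2130.133616 = 0.887772
|P − Q| = √((37.813369 − 37.264)² + (0.887772 − 8.079)²) = 7.212182

7.212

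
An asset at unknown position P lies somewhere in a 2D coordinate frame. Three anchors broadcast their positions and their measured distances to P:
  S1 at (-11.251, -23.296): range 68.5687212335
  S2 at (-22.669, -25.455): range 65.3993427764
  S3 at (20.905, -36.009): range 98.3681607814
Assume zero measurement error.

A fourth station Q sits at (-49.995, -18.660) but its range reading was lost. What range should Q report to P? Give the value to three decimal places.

eq1: (x + 11.251)² + (y + 23.296)² = 68.5687212335²
eq2: (x + 22.669)² + (y + 25.455)² = 65.3993427764²
eq3: (x − 20.905)² + (y + 36.009)² = 98.3681607814²
eq1−eq3, eq1−eq2 (x²,y² cancel):
  64.312·x − 25.426·y = -3910.247035
  -22.836·x − 4.318·y = 917.147465
det = 64.312·-4.318 − -25.426·-22.836 = -858.327352
x = (-3910.247035·-4.318 − -25.426·917.147465) / -858.327352 = -46.839749
y = (64.312·917.147465 − -3910.247035·-22.836) / -858.327352 = 35.313815
|P − Q| = √((-46.839749 − -49.995)² + (35.313815 − -18.660)²) = 54.065963

54.066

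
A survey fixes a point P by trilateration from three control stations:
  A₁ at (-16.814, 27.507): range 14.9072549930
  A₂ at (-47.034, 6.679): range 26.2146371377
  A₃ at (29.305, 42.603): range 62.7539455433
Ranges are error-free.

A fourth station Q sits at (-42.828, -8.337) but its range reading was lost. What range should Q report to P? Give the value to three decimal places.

eq1: (x + 16.814)² + (y − 27.507)² = 14.9072549930²
eq2: (x + 47.034)² + (y − 6.679)² = 26.2146371377²
eq3: (x − 29.305)² + (y − 42.603)² = 62.7539455433²
eq2−eq1, eq2−eq3 (x²,y² cancel):
  60.440·x + 41.656·y = -752.479603
  152.678·x + 71.848·y = -2833.858044
det = 60.440·71.848 − 41.656·152.678 = -2017.461648
x = (-752.479603·71.848 − 41.656·-2833.858044) / -2017.461648 = -31.714623
y = (60.440·-2833.858044 − -752.479603·152.678) / -2017.461648 = 27.951609
|P − Q| = √((-31.714623 − -42.828)² + (27.951609 − -8.337)²) = 37.952211

37.952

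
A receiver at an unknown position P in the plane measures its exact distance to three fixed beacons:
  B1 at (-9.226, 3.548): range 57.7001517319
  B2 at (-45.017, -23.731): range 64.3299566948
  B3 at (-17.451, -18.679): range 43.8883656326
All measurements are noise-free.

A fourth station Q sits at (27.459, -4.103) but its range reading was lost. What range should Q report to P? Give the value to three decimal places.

eq1: (x + 9.226)² + (y − 3.548)² = 57.7001517319²
eq2: (x + 45.017)² + (y + 23.731)² = 64.3299566948²
eq3: (x + 17.451)² + (y + 18.679)² = 43.8883656326²
eq3−eq1, eq3−eq2 (x²,y² cancel):
  16.450·x + 44.454·y = -1958.853934
  -55.132·x − 10.104·y = -275.906482
det = 16.450·-10.104 − 44.454·-55.132 = 2284.627128
x = (-1958.853934·-10.104 − 44.454·-275.906482) / 2284.627128 = 14.031789
y = (16.450·-275.906482 − -1958.853934·-55.132) / 2284.627128 = -49.257139
|P − Q| = √((14.031789 − 27.459)² + (-49.257139 − -4.103)²) = 47.108240

47.108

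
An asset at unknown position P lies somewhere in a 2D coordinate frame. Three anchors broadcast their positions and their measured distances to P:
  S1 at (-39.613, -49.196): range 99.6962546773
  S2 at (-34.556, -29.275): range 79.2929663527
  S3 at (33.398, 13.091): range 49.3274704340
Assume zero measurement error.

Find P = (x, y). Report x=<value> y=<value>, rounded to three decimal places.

x=-4.848 y=44.243

eq1: (x + 39.613)² + (y + 49.196)² = 99.6962546773²
eq2: (x + 34.556)² + (y + 29.275)² = 79.2929663527²
eq3: (x − 33.398)² + (y − 13.091)² = 49.3274704340²
eq2−eq1, eq2−eq3 (x²,y² cancel):
  -10.114·x − 39.842·y = -1713.675260
  135.908·x + 84.732·y = 3089.833098
det = -10.114·84.732 − -39.842·135.908 = 4557.867088
x = (-1713.675260·84.732 − -39.842·3089.833098) / 4557.867088 = -4.848321
y = (-10.114·3089.833098 − -1713.675260·135.908) / 4557.867088 = 44.242537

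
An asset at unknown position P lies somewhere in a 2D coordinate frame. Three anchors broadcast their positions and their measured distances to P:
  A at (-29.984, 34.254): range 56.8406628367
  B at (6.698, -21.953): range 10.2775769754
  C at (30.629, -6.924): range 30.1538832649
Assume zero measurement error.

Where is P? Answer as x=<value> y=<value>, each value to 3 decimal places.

eq1: (x + 29.984)² + (y − 34.254)² = 56.8406628367²
eq2: (x − 6.698)² + (y + 21.953)² = 10.2775769754²
eq3: (x − 30.629)² + (y + 6.924)² = 30.1538832649²
eq1−eq2, eq1−eq3 (x²,y² cancel):
  73.364·x − 112.414·y = 1579.653004
  121.226·x − 82.356·y = 1235.304921
det = 73.364·-82.356 − -112.414·121.226 = 7585.533980
x = (1579.653004·-82.356 − -112.414·1235.304921) / 7585.533980 = 1.156367
y = (73.364·1235.304921 − 1579.653004·121.226) / 7585.533980 = -13.297430

x=1.156 y=-13.297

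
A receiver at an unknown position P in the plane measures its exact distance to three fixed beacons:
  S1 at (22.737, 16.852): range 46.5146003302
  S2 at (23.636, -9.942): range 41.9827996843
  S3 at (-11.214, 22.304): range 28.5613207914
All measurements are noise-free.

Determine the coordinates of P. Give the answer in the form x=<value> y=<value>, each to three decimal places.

x=-18.102 y=-5.414

eq1: (x − 22.737)² + (y − 16.852)² = 46.5146003302²
eq2: (x − 23.636)² + (y + 9.942)² = 41.9827996843²
eq3: (x + 11.214)² + (y − 22.304)² = 28.5613207914²
eq3−eq1, eq3−eq2 (x²,y² cancel):
  67.902·x − 10.904·y = -1170.120138
  69.700·x − 64.492·y = -912.524776
det = 67.902·-64.492 − -10.904·69.700 = -3619.126984
x = (-1170.120138·-64.492 − -10.904·-912.524776) / -3619.126984 = -18.101940
y = (67.902·-912.524776 − -1170.120138·69.700) / -3619.126984 = -5.414321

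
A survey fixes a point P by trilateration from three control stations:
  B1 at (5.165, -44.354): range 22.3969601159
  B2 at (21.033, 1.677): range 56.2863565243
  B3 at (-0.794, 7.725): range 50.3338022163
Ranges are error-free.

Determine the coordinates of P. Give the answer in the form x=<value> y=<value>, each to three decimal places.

x=-16.804 y=-39.995

eq1: (x − 5.165)² + (y + 44.354)² = 22.3969601159²
eq2: (x − 21.033)² + (y − 1.677)² = 56.2863565243²
eq3: (x + 0.794)² + (y − 7.725)² = 50.3338022163²
eq1−eq3, eq1−eq2 (x²,y² cancel):
  -11.918·x + 104.158·y = -3965.516303
  31.736·x + 92.062·y = -4215.285231
det = -11.918·92.062 − 104.158·31.736 = -4402.753204
x = (-3965.516303·92.062 − 104.158·-4215.285231) / -4402.753204 = -16.803648
y = (-11.918·-4215.285231 − -3965.516303·31.736) / -4402.753204 = -39.994837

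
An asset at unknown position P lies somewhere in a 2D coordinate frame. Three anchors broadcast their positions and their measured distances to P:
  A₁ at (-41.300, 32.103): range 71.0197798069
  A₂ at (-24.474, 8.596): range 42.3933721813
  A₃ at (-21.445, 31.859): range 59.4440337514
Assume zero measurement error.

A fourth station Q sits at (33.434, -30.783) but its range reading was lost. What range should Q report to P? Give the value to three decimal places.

29.163

eq1: (x + 41.300)² + (y − 32.103)² = 71.0197798069²
eq2: (x + 24.474)² + (y − 8.596)² = 42.3933721813²
eq3: (x + 21.445)² + (y − 31.859)² = 59.4440337514²
eq2−eq1, eq2−eq3 (x²,y² cancel):
  -33.652·x + 47.014·y = -1183.186402
  6.058·x + 46.526·y = -934.379130
det = -33.652·46.526 − 47.014·6.058 = -1850.503764
x = (-1183.186402·46.526 − 47.014·-934.379130) / -1850.503764 = 6.009191
y = (-33.652·-934.379130 − -1183.186402·6.058) / -1850.503764 = -20.865383
|P − Q| = √((6.009191 − 33.434)² + (-20.865383 − -30.783)²) = 29.162978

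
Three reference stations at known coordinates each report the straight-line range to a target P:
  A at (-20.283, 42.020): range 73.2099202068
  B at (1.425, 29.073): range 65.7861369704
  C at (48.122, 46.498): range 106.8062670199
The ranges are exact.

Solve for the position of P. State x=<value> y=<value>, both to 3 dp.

x=-25.359 y=-31.014

eq1: (x + 20.283)² + (y − 42.020)² = 73.2099202068²
eq2: (x − 1.425)² + (y − 29.073)² = 65.7861369704²
eq3: (x − 48.122)² + (y − 46.498)² = 106.8062670199²
eq3−eq1, eq3−eq2 (x²,y² cancel):
  -136.810·x − 8.956·y = 3747.175859
  -93.394·x − 34.850·y = 3449.241923
det = -136.810·-34.850 − -8.956·-93.394 = 3931.391836
x = (3747.175859·-34.850 − -8.956·3449.241923) / 3931.391836 = -25.359382
y = (-136.810·3449.241923 − 3747.175859·-93.394) / 3931.391836 = -31.013710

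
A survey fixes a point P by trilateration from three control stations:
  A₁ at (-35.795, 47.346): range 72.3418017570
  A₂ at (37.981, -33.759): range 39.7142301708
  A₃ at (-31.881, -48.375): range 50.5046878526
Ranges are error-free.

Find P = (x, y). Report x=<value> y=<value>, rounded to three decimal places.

eq1: (x + 35.795)² + (y − 47.346)² = 72.3418017570²
eq2: (x − 37.981)² + (y + 33.759)² = 39.7142301708²
eq3: (x + 31.881)² + (y + 48.375)² = 50.5046878526²
eq3−eq1, eq3−eq2 (x²,y² cancel):
  -7.828·x + 191.442·y = -2516.225831
  139.724·x + 29.232·y = 199.191073
det = -7.828·29.232 − 191.442·139.724 = -26977.870104
x = (-2516.225831·29.232 − 191.442·199.191073) / -26977.870104 = 4.139980
y = (-7.828·199.191073 − -2516.225831·139.724) / -26977.870104 = -12.974259

x=4.140 y=-12.974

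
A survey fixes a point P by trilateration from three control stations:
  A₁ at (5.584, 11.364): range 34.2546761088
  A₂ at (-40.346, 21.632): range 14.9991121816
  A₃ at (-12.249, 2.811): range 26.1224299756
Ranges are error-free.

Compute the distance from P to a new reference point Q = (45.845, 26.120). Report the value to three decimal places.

eq1: (x − 5.584)² + (y − 11.364)² = 34.2546761088²
eq2: (x + 40.346)² + (y − 21.632)² = 14.9991121816²
eq3: (x + 12.249)² + (y − 2.811)² = 26.1224299756²
eq3−eq2, eq3−eq1 (x²,y² cancel):
  -56.194·x + 37.642·y = 2395.211400
  35.666·x + 17.106·y = -488.619657
det = -56.194·17.106 − 37.642·35.666 = -2303.794136
x = (2395.211400·17.106 − 37.642·-488.619657) / -2303.794136 = -25.768408
y = (-56.194·-488.619657 − 2395.211400·35.666) / -2303.794136 = 25.162889
|P − Q| = √((-25.768408 − 45.845)² + (25.162889 − 26.120)²) = 71.619804

71.620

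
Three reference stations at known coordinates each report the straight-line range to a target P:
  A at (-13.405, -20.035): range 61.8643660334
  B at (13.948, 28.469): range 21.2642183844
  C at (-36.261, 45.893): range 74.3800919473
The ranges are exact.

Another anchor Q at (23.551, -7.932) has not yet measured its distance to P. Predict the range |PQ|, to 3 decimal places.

29.894

eq1: (x + 13.405)² + (y + 20.035)² = 61.8643660334²
eq2: (x − 13.948)² + (y − 28.469)² = 21.2642183844²
eq3: (x + 36.261)² + (y − 45.893)² = 74.3800919473²
eq2−eq3, eq2−eq1 (x²,y² cancel):
  -100.418·x + 34.848·y = -2664.234190
  -54.706·x − 97.008·y = -3798.968216
det = -100.418·-97.008 − 34.848·-54.706 = 11647.744032
x = (-2664.234190·-97.008 − 34.848·-3798.968216) / 11647.744032 = 33.554865
y = (-100.418·-3798.968216 − -2664.234190·-54.706) / 11647.744032 = 20.238700
|P − Q| = √((33.554865 − 23.551)² + (20.238700 − -7.932)²) = 29.894241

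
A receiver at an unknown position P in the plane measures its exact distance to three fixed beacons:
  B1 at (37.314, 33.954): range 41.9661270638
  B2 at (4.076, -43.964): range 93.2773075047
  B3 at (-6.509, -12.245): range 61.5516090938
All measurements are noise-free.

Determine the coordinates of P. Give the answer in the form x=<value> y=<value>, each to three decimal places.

x=-1.813 y=49.127

eq1: (x − 37.314)² + (y − 33.954)² = 41.9661270638²
eq2: (x − 4.076)² + (y + 43.964)² = 93.2773075047²
eq3: (x + 6.509)² + (y + 12.245)² = 61.5516090938²
eq2−eq1, eq2−eq3 (x²,y² cancel):
  66.476·x + 155.836·y = 7535.261915
  -21.170·x + 63.438·y = 3154.915547
det = 66.476·63.438 − 155.836·-21.170 = 7516.152608
x = (7535.261915·63.438 − 155.836·3154.915547) / 7516.152608 = -1.813092
y = (66.476·3154.915547 − 7535.261915·-21.170) / 7516.152608 = 49.127217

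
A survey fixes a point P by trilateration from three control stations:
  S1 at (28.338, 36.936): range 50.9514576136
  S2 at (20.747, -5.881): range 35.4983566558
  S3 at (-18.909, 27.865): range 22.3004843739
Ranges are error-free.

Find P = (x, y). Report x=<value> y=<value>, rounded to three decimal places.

x=-12.523 y=6.498

eq1: (x − 28.338)² + (y − 36.936)² = 50.9514576136²
eq2: (x − 20.747)² + (y + 5.881)² = 35.4983566558²
eq3: (x + 18.909)² + (y − 27.865)² = 22.3004843739²
eq2−eq1, eq2−eq3 (x²,y² cancel):
  15.182·x + 85.634·y = 366.368462
  -79.312·x + 67.492·y = 1431.806058
det = 15.182·67.492 − 85.634·-79.312 = 7816.467352
x = (366.368462·67.492 − 85.634·1431.806058) / 7816.467352 = -12.522836
y = (15.182·1431.806058 − 366.368462·-79.312) / 7816.467352 = 6.498472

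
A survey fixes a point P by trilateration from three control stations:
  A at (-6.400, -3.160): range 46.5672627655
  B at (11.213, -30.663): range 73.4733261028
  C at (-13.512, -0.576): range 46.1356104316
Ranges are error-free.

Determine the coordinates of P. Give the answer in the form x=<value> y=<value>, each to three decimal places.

eq1: (x + 6.400)² + (y + 3.160)² = 46.5672627655²
eq2: (x − 11.213)² + (y + 30.663)² = 73.4733261028²
eq3: (x + 13.512)² + (y + 0.576)² = 46.1356104316²
eq3−eq1, eq3−eq2 (x²,y² cancel):
  14.224·x − 5.168·y = -171.975732
  49.450·x − 60.174·y = -2386.790081
det = 14.224·-60.174 − -5.168·49.450 = -600.357376
x = (-171.975732·-60.174 − -5.168·-2386.790081) / -600.357376 = 3.308802
y = (14.224·-2386.790081 − -171.975732·49.450) / -600.357376 = 42.383925

x=3.309 y=42.384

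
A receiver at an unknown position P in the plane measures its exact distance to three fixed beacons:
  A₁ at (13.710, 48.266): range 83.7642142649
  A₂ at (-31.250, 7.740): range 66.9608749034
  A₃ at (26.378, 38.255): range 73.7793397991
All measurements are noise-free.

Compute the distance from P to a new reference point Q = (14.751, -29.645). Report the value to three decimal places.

eq1: (x − 13.710)² + (y − 48.266)² = 83.7642142649²
eq2: (x + 31.250)² + (y − 7.740)² = 66.9608749034²
eq3: (x − 26.378)² + (y − 38.255)² = 73.7793397991²
eq1−eq2, eq1−eq3 (x²,y² cancel):
  -89.920·x − 81.052·y = 1051.584068
  25.336·x − 20.022·y = 1214.725663
det = -89.920·-20.022 − -81.052·25.336 = 3853.911712
x = (1051.584068·-20.022 − -81.052·1214.725663) / 3853.911712 = 20.083783
y = (-89.920·1214.725663 − 1051.584068·25.336) / 3853.911712 = -35.255365
|P − Q| = √((20.083783 − 14.751)² + (-35.255365 − -29.645)²) = 7.740464

7.740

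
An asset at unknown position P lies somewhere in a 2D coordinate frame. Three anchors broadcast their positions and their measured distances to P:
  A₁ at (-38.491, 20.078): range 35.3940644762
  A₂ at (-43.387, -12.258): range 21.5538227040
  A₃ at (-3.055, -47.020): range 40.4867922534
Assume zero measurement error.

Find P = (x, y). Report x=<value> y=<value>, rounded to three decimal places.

eq1: (x + 38.491)² + (y − 20.078)² = 35.3940644762²
eq2: (x + 43.387)² + (y + 12.258)² = 21.5538227040²
eq3: (x + 3.055)² + (y + 47.020)² = 40.4867922534²
eq2−eq1, eq2−eq3 (x²,y² cancel):
  9.792·x + 64.672·y = -936.179695
  80.664·x − 69.524·y = -987.089982
det = 9.792·-69.524 − 64.672·80.664 = -5897.481216
x = (-936.179695·-69.524 − 64.672·-987.089982) / -5897.481216 = -21.860865
y = (9.792·-987.089982 − -936.179695·80.664) / -5897.481216 = -11.165854

x=-21.861 y=-11.166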